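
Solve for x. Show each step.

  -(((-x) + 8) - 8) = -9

Step 1. [-(((-x) + 8) - 8) = -9] flip signs both sides. So neg: ((-x) + 8) - 8 = 9.
Step 2. [((-x) + 8) - 8 = 9] the outer -8 inverts by adding 8, so sub: (-x) + 8 = 17.
Step 3. [(-x) + 8 = 17] subtract 8: x sits inside (… + 8), so sub: -x = 9.
Step 4. [-x = 9] leading − — multiply by −1 ⇒ neg: x = -9.

Answer: x ∈ {-9}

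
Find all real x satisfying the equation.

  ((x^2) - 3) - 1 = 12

Step 1. [((x^2) - 3) - 1 = 12] add 1: x sits inside (… - 1) ⇒ sub: (x^2) - 3 = 13.
Step 2. [(x^2) - 3 = 13] peel the -3: add 3 from each side. So sub: x^2 = 16.
Step 3. [x^2 = 16] √ both sides: 16 ≥ 0 gives two branches ⇒ sqrt: x = 4 or -4.

Answer: x ∈ {-4, 4}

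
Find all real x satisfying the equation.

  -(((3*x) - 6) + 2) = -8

Step 1. [-(((3*x) - 6) + 2) = -8] leading − — multiply by −1. So neg: ((3*x) - 6) + 2 = 8.
Step 2. [((3*x) - 6) + 2 = 8] 2 comes off first (subtract 2), so sub: (3*x) - 6 = 6.
Step 3. [(3*x) - 6 = 6] 3 divides every term; factor it out. So factor: x - 2 = 2.
Step 4. [x - 2 = 2] -2 is outermost — add 2 both sides, so sub: x = 4.

Answer: x ∈ {4}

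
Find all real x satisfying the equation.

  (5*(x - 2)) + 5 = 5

Step 1. [(5*(x - 2)) + 5 = 5] 5 divides every term; factor it out. So factor: (x - 2) + 1 = 1.
Step 2. [(x - 2) + 1 = 1] 1 comes off first (subtract 1) ⇒ sub: x - 2 = 0.
Step 3. [x - 2 = 0] 2 comes off first (add 2). So sub: x = 2.

Answer: x ∈ {2}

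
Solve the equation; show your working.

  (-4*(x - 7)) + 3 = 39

Step 1. [(-4*(x - 7)) + 3 = 39] 3 comes off first (subtract 3), so sub: -4*(x - 7) = 36.
Step 2. [-4*(x - 7) = 36] -4·(inner) — divide through by -4, so div: x - 7 = -9.
Step 3. [x - 7 = -9] -7 is outermost — add 7 both sides ⇒ sub: x = -2.

Answer: x ∈ {-2}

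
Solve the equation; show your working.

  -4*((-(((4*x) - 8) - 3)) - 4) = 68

Step 1. [-4*((-(((4*x) - 8) - 3)) - 4) = 68] -4 out front; divide by -4. So div: (-(((4*x) - 8) - 3)) - 4 = -17.
Step 2. [(-(((4*x) - 8) - 3)) - 4 = -17] -4 is outermost — add 4 both sides ⇒ sub: -(((4*x) - 8) - 3) = -13.
Step 3. [-(((4*x) - 8) - 3) = -13] leading − — multiply by −1. So neg: ((4*x) - 8) - 3 = 13.
Step 4. [((4*x) - 8) - 3 = 13] add 3: x sits inside (… - 3), so sub: (4*x) - 8 = 16.
Step 5. [(4*x) - 8 = 16] add 8: x sits inside (… - 8), so sub: 4*x = 24.
Step 6. [4*x = 24] leading coefficient 4: divide by 4, so div: x = 6.

Answer: x ∈ {6}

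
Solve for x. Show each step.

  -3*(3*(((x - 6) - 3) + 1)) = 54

Step 1. [-3*(3*(((x - 6) - 3) + 1)) = 54] leading coefficient -3: divide by -3. So div: 3*(((x - 6) - 3) + 1) = -18.
Step 2. [3*(((x - 6) - 3) + 1) = -18] 3 out front; divide by 3 ⇒ div: ((x - 6) - 3) + 1 = -6.
Step 3. [((x - 6) - 3) + 1 = -6] peel the +1: subtract 1 from each side, so sub: (x - 6) - 3 = -7.
Step 4. [(x - 6) - 3 = -7] peel the -3: add 3 from each side. So sub: x - 6 = -4.
Step 5. [x - 6 = -4] add 6: x sits inside (… - 6), so sub: x = 2.

Answer: x ∈ {2}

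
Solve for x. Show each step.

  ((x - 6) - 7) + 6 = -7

Step 1. [((x - 6) - 7) + 6 = -7] 6 comes off first (subtract 6) ⇒ sub: (x - 6) - 7 = -13.
Step 2. [(x - 6) - 7 = -13] the outer -7 inverts by adding 7. So sub: x - 6 = -6.
Step 3. [x - 6 = -6] peel the -6: add 6 from each side. So sub: x = 0.

Answer: x ∈ {0}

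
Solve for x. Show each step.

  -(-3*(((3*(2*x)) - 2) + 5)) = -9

Step 1. [-(-3*(((3*(2*x)) - 2) + 5)) = -9] leading − — multiply by −1. So neg: -3*(((3*(2*x)) - 2) + 5) = 9.
Step 2. [-3*(((3*(2*x)) - 2) + 5) = 9] divide by the outer -3 ⇒ div: ((3*(2*x)) - 2) + 5 = -3.
Step 3. [((3*(2*x)) - 2) + 5 = -3] 5 comes off first (subtract 5). So sub: (3*(2*x)) - 2 = -8.
Step 4. [(3*(2*x)) - 2 = -8] the outer -2 inverts by adding 2. So sub: 3*(2*x) = -6.
Step 5. [3*(2*x) = -6] leading coefficient 3: divide by 3. So div: 2*x = -2.
Step 6. [2*x = -2] LHS = 2·(…); ÷2 both sides. So div: x = -1.

Answer: x ∈ {-1}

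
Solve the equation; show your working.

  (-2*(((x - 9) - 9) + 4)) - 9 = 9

Step 1. [(-2*(((x - 9) - 9) + 4)) - 9 = 9] add 9: x sits inside (… - 9). So sub: -2*(((x - 9) - 9) + 4) = 18.
Step 2. [-2*(((x - 9) - 9) + 4) = 18] -2 out front; divide by -2 ⇒ div: ((x - 9) - 9) + 4 = -9.
Step 3. [((x - 9) - 9) + 4 = -9] the outer +4 inverts by subtracting 4 ⇒ sub: (x - 9) - 9 = -13.
Step 4. [(x - 9) - 9 = -13] add 9: x sits inside (… - 9), so sub: x - 9 = -4.
Step 5. [x - 9 = -4] 9 comes off first (add 9) ⇒ sub: x = 5.

Answer: x ∈ {5}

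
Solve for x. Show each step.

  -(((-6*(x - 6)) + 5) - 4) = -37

Step 1. [-(((-6*(x - 6)) + 5) - 4) = -37] flip signs both sides ⇒ neg: ((-6*(x - 6)) + 5) - 4 = 37.
Step 2. [((-6*(x - 6)) + 5) - 4 = 37] peel the -4: add 4 from each side. So sub: (-6*(x - 6)) + 5 = 41.
Step 3. [(-6*(x - 6)) + 5 = 41] subtract 5: x sits inside (… + 5), so sub: -6*(x - 6) = 36.
Step 4. [-6*(x - 6) = 36] leading coefficient -6: divide by -6, so div: x - 6 = -6.
Step 5. [x - 6 = -6] peel the -6: add 6 from each side. So sub: x = 0.

Answer: x ∈ {0}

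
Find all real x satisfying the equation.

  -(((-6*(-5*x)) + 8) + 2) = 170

Step 1. [-(((-6*(-5*x)) + 8) + 2) = 170] flip signs both sides. So neg: ((-6*(-5*x)) + 8) + 2 = -170.
Step 2. [((-6*(-5*x)) + 8) + 2 = -170] subtract 2: x sits inside (… + 2) ⇒ sub: (-6*(-5*x)) + 8 = -172.
Step 3. [(-6*(-5*x)) + 8 = -172] +8 is outermost — subtract 8 both sides. So sub: -6*(-5*x) = -180.
Step 4. [-6*(-5*x) = -180] leading coefficient -6: divide by -6. So div: -5*x = 30.
Step 5. [-5*x = 30] -5·(inner) — divide through by -5. So div: x = -6.

Answer: x ∈ {-6}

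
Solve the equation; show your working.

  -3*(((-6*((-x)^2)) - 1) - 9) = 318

Step 1. [-3*(((-6*((-x)^2)) - 1) - 9) = 318] leading coefficient -3: divide by -3, so div: ((-6*((-x)^2)) - 1) - 9 = -106.
Step 2. [((-6*((-x)^2)) - 1) - 9 = -106] the outer -9 inverts by adding 9, so sub: (-6*((-x)^2)) - 1 = -97.
Step 3. [(-6*((-x)^2)) - 1 = -97] -1 is outermost — add 1 both sides ⇒ sub: -6*((-x)^2) = -96.
Step 4. [-6*((-x)^2) = -96] -6 out front; divide by -6 ⇒ div: (-x)^2 = 16.
Step 5. [(-x)^2 = 16] √ both sides: 16 ≥ 0 gives two branches. So sqrt: -x = 4 or -4.
Step 6. [-x = 4 or -4] LHS negated; negate both sides. So neg: x = -4 or 4.

Answer: x ∈ {-4, 4}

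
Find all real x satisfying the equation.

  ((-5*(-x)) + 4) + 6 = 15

Step 1. [((-5*(-x)) + 4) + 6 = 15] 6 comes off first (subtract 6) ⇒ sub: (-5*(-x)) + 4 = 9.
Step 2. [(-5*(-x)) + 4 = 9] the outer +4 inverts by subtracting 4 ⇒ sub: -5*(-x) = 5.
Step 3. [-5*(-x) = 5] -5·(inner) — divide through by -5 ⇒ div: -x = -1.
Step 4. [-x = -1] flip signs both sides, so neg: x = 1.

Answer: x ∈ {1}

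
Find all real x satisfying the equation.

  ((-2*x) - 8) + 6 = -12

Step 1. [((-2*x) - 8) + 6 = -12] 6 comes off first (subtract 6), so sub: (-2*x) - 8 = -18.
Step 2. [(-2*x) - 8 = -18] -2 divides every term; factor it out ⇒ factor: x + 4 = 9.
Step 3. [x + 4 = 9] the outer +4 inverts by subtracting 4. So sub: x = 5.

Answer: x ∈ {5}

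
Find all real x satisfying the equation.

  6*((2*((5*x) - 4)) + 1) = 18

Step 1. [6*((2*((5*x) - 4)) + 1) = 18] 6·(inner) — divide through by 6. So div: (2*((5*x) - 4)) + 1 = 3.
Step 2. [(2*((5*x) - 4)) + 1 = 3] the outer +1 inverts by subtracting 1 ⇒ sub: 2*((5*x) - 4) = 2.
Step 3. [2*((5*x) - 4) = 2] leading coefficient 2: divide by 2. So div: (5*x) - 4 = 1.
Step 4. [(5*x) - 4 = 1] peel the -4: add 4 from each side. So sub: 5*x = 5.
Step 5. [5*x = 5] divide by the outer 5, so div: x = 1.

Answer: x ∈ {1}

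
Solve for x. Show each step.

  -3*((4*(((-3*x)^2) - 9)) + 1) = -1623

Step 1. [-3*((4*(((-3*x)^2) - 9)) + 1) = -1623] leading coefficient -3: divide by -3, so div: (4*(((-3*x)^2) - 9)) + 1 = 541.
Step 2. [(4*(((-3*x)^2) - 9)) + 1 = 541] subtract 1: x sits inside (… + 1). So sub: 4*(((-3*x)^2) - 9) = 540.
Step 3. [4*(((-3*x)^2) - 9) = 540] leading coefficient 4: divide by 4. So div: ((-3*x)^2) - 9 = 135.
Step 4. [((-3*x)^2) - 9 = 135] the outer -9 inverts by adding 9. So sub: (-3*x)^2 = 144.
Step 5. [(-3*x)^2 = 144] 144 ≥ 0, LHS is (·)² — take ±√. So sqrt: -3*x = 12 or -12.
Step 6. [-3*x = 12 or -12] -3 out front; divide by -3 ⇒ div: x = -4 or 4.

Answer: x ∈ {-4, 4}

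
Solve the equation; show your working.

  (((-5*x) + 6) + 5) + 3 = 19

Step 1. [(((-5*x) + 6) + 5) + 3 = 19] the outer +3 inverts by subtracting 3, so sub: ((-5*x) + 6) + 5 = 16.
Step 2. [((-5*x) + 6) + 5 = 16] 5 comes off first (subtract 5) ⇒ sub: (-5*x) + 6 = 11.
Step 3. [(-5*x) + 6 = 11] the outer +6 inverts by subtracting 6 ⇒ sub: -5*x = 5.
Step 4. [-5*x = 5] -5·(inner) — divide through by -5 ⇒ div: x = -1.

Answer: x ∈ {-1}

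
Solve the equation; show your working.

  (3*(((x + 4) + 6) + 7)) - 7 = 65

Step 1. [(3*(((x + 4) + 6) + 7)) - 7 = 65] peel the -7: add 7 from each side ⇒ sub: 3*(((x + 4) + 6) + 7) = 72.
Step 2. [3*(((x + 4) + 6) + 7) = 72] LHS = 3·(…); ÷3 both sides. So div: ((x + 4) + 6) + 7 = 24.
Step 3. [((x + 4) + 6) + 7 = 24] 7 comes off first (subtract 7) ⇒ sub: (x + 4) + 6 = 17.
Step 4. [(x + 4) + 6 = 17] subtract 6: x sits inside (… + 6). So sub: x + 4 = 11.
Step 5. [x + 4 = 11] the outer +4 inverts by subtracting 4, so sub: x = 7.

Answer: x ∈ {7}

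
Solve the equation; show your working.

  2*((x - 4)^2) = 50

Step 1. [2*((x - 4)^2) = 50] divide by the outer 2 ⇒ div: (x - 4)^2 = 25.
Step 2. [(x - 4)^2 = 25] √ both sides: 25 ≥ 0 gives two branches ⇒ sqrt: x - 4 = 5 or -5.
Step 3. [x - 4 = 5 or -5] -4 is outermost — add 4 both sides, so sub: x = 9 or -1.

Answer: x ∈ {-1, 9}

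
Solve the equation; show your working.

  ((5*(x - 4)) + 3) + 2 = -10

Step 1. [((5*(x - 4)) + 3) + 2 = -10] subtract 2: x sits inside (… + 2) ⇒ sub: (5*(x - 4)) + 3 = -12.
Step 2. [(5*(x - 4)) + 3 = -12] 3 comes off first (subtract 3). So sub: 5*(x - 4) = -15.
Step 3. [5*(x - 4) = -15] LHS = 5·(…); ÷5 both sides. So div: x - 4 = -3.
Step 4. [x - 4 = -3] add 4: x sits inside (… - 4) ⇒ sub: x = 1.

Answer: x ∈ {1}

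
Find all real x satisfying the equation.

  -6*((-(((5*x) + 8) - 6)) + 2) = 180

Step 1. [-6*((-(((5*x) + 8) - 6)) + 2) = 180] divide by the outer -6. So div: (-(((5*x) + 8) - 6)) + 2 = -30.
Step 2. [(-(((5*x) + 8) - 6)) + 2 = -30] 2 comes off first (subtract 2), so sub: -(((5*x) + 8) - 6) = -32.
Step 3. [-(((5*x) + 8) - 6) = -32] flip signs both sides. So neg: ((5*x) + 8) - 6 = 32.
Step 4. [((5*x) + 8) - 6 = 32] -6 is outermost — add 6 both sides. So sub: (5*x) + 8 = 38.
Step 5. [(5*x) + 8 = 38] subtract 8: x sits inside (… + 8), so sub: 5*x = 30.
Step 6. [5*x = 30] 5 out front; divide by 5 ⇒ div: x = 6.

Answer: x ∈ {6}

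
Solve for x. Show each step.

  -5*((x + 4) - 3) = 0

Step 1. [-5*((x + 4) - 3) = 0] -5·(inner) — divide through by -5. So div: (x + 4) - 3 = 0.
Step 2. [(x + 4) - 3 = 0] the outer -3 inverts by adding 3 ⇒ sub: x + 4 = 3.
Step 3. [x + 4 = 3] 4 comes off first (subtract 4), so sub: x = -1.

Answer: x ∈ {-1}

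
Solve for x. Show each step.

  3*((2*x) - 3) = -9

Step 1. [3*((2*x) - 3) = -9] 3·(inner) — divide through by 3. So div: (2*x) - 3 = -3.
Step 2. [(2*x) - 3 = -3] -3 is outermost — add 3 both sides. So sub: 2*x = 0.
Step 3. [2*x = 0] LHS = 2·(…); ÷2 both sides ⇒ div: x = 0.

Answer: x ∈ {0}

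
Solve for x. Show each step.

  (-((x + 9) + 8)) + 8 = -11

Step 1. [(-((x + 9) + 8)) + 8 = -11] +8 is outermost — subtract 8 both sides, so sub: -((x + 9) + 8) = -19.
Step 2. [-((x + 9) + 8) = -19] leading − — multiply by −1 ⇒ neg: (x + 9) + 8 = 19.
Step 3. [(x + 9) + 8 = 19] subtract 8: x sits inside (… + 8) ⇒ sub: x + 9 = 11.
Step 4. [x + 9 = 11] peel the +9: subtract 9 from each side. So sub: x = 2.

Answer: x ∈ {2}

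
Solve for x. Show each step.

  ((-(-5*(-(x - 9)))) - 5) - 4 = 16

Step 1. [((-(-5*(-(x - 9)))) - 5) - 4 = 16] -4 is outermost — add 4 both sides, so sub: (-(-5*(-(x - 9)))) - 5 = 20.
Step 2. [(-(-5*(-(x - 9)))) - 5 = 20] -5 is outermost — add 5 both sides, so sub: -(-5*(-(x - 9))) = 25.
Step 3. [-(-5*(-(x - 9))) = 25] flip signs both sides ⇒ neg: -5*(-(x - 9)) = -25.
Step 4. [-5*(-(x - 9)) = -25] -5 out front; divide by -5 ⇒ div: -(x - 9) = 5.
Step 5. [-(x - 9) = 5] leading − — multiply by −1, so neg: x - 9 = -5.
Step 6. [x - 9 = -5] peel the -9: add 9 from each side. So sub: x = 4.

Answer: x ∈ {4}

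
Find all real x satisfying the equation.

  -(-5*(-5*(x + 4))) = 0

Step 1. [-(-5*(-5*(x + 4))) = 0] flip signs both sides. So neg: -5*(-5*(x + 4)) = 0.
Step 2. [-5*(-5*(x + 4)) = 0] -5·(inner) — divide through by -5. So div: -5*(x + 4) = 0.
Step 3. [-5*(x + 4) = 0] leading coefficient -5: divide by -5, so div: x + 4 = 0.
Step 4. [x + 4 = 0] subtract 4: x sits inside (… + 4) ⇒ sub: x = -4.

Answer: x ∈ {-4}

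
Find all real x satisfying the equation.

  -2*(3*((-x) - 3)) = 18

Step 1. [-2*(3*((-x) - 3)) = 18] -2 out front; divide by -2, so div: 3*((-x) - 3) = -9.
Step 2. [3*((-x) - 3) = -9] LHS = 3·(…); ÷3 both sides. So div: (-x) - 3 = -3.
Step 3. [(-x) - 3 = -3] 3 comes off first (add 3). So sub: -x = 0.
Step 4. [-x = 0] leading − — multiply by −1. So neg: x = 0.

Answer: x ∈ {0}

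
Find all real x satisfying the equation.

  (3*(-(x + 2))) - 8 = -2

Step 1. [(3*(-(x + 2))) - 8 = -2] peel the -8: add 8 from each side. So sub: 3*(-(x + 2)) = 6.
Step 2. [3*(-(x + 2)) = 6] divide by the outer 3 ⇒ div: -(x + 2) = 2.
Step 3. [-(x + 2) = 2] LHS negated; negate both sides ⇒ neg: x + 2 = -2.
Step 4. [x + 2 = -2] 2 comes off first (subtract 2) ⇒ sub: x = -4.

Answer: x ∈ {-4}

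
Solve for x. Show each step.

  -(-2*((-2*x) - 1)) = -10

Step 1. [-(-2*((-2*x) - 1)) = -10] leading − — multiply by −1. So neg: -2*((-2*x) - 1) = 10.
Step 2. [-2*((-2*x) - 1) = 10] -2·(inner) — divide through by -2, so div: (-2*x) - 1 = -5.
Step 3. [(-2*x) - 1 = -5] add 1: x sits inside (… - 1), so sub: -2*x = -4.
Step 4. [-2*x = -4] leading coefficient -2: divide by -2, so div: x = 2.

Answer: x ∈ {2}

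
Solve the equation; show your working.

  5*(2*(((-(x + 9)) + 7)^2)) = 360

Step 1. [5*(2*(((-(x + 9)) + 7)^2)) = 360] 5·(inner) — divide through by 5 ⇒ div: 2*(((-(x + 9)) + 7)^2) = 72.
Step 2. [2*(((-(x + 9)) + 7)^2) = 72] 2·(inner) — divide through by 2 ⇒ div: ((-(x + 9)) + 7)^2 = 36.
Step 3. [((-(x + 9)) + 7)^2 = 36] 36 ≥ 0, LHS is (·)² — take ±√ ⇒ sqrt: (-(x + 9)) + 7 = 6 or -6.
Step 4. [(-(x + 9)) + 7 = 6 or -6] +7 is outermost — subtract 7 both sides, so sub: -(x + 9) = -1 or -13.
Step 5. [-(x + 9) = -1 or -13] LHS negated; negate both sides, so neg: x + 9 = 1 or 13.
Step 6. [x + 9 = 1 or 13] the outer +9 inverts by subtracting 9 ⇒ sub: x = -8 or 4.

Answer: x ∈ {-8, 4}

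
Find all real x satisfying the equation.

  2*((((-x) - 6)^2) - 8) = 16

Step 1. [2*((((-x) - 6)^2) - 8) = 16] LHS = 2·(…); ÷2 both sides ⇒ div: (((-x) - 6)^2) - 8 = 8.
Step 2. [(((-x) - 6)^2) - 8 = 8] 8 comes off first (add 8) ⇒ sub: ((-x) - 6)^2 = 16.
Step 3. [((-x) - 6)^2 = 16] LHS squared, RHS 16 ≥ 0: apply √ (±). So sqrt: (-x) - 6 = 4 or -4.
Step 4. [(-x) - 6 = 4 or -4] peel the -6: add 6 from each side ⇒ sub: -x = 10 or 2.
Step 5. [-x = 10 or 2] LHS negated; negate both sides. So neg: x = -10 or -2.

Answer: x ∈ {-10, -2}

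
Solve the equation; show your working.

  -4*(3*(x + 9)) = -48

Step 1. [-4*(3*(x + 9)) = -48] leading coefficient -4: divide by -4, so div: 3*(x + 9) = 12.
Step 2. [3*(x + 9) = 12] 3·(inner) — divide through by 3 ⇒ div: x + 9 = 4.
Step 3. [x + 9 = 4] subtract 9: x sits inside (… + 9). So sub: x = -5.

Answer: x ∈ {-5}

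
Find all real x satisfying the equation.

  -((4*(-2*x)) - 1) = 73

Step 1. [-((4*(-2*x)) - 1) = 73] flip signs both sides ⇒ neg: (4*(-2*x)) - 1 = -73.
Step 2. [(4*(-2*x)) - 1 = -73] peel the -1: add 1 from each side, so sub: 4*(-2*x) = -72.
Step 3. [4*(-2*x) = -72] leading coefficient 4: divide by 4, so div: -2*x = -18.
Step 4. [-2*x = -18] divide by the outer -2 ⇒ div: x = 9.

Answer: x ∈ {9}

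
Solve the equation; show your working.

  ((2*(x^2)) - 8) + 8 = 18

Step 1. [((2*(x^2)) - 8) + 8 = 18] the outer +8 inverts by subtracting 8. So sub: (2*(x^2)) - 8 = 10.
Step 2. [(2*(x^2)) - 8 = 10] -8 is outermost — add 8 both sides. So sub: 2*(x^2) = 18.
Step 3. [2*(x^2) = 18] 2 out front; divide by 2. So div: x^2 = 9.
Step 4. [x^2 = 9] LHS squared, RHS 9 ≥ 0: apply √ (±), so sqrt: x = 3 or -3.

Answer: x ∈ {-3, 3}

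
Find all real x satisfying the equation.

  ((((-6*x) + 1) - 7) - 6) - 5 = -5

Step 1. [((((-6*x) + 1) - 7) - 6) - 5 = -5] the outer -5 inverts by adding 5 ⇒ sub: (((-6*x) + 1) - 7) - 6 = 0.
Step 2. [(((-6*x) + 1) - 7) - 6 = 0] -6 is outermost — add 6 both sides, so sub: ((-6*x) + 1) - 7 = 6.
Step 3. [((-6*x) + 1) - 7 = 6] 7 comes off first (add 7). So sub: (-6*x) + 1 = 13.
Step 4. [(-6*x) + 1 = 13] peel the +1: subtract 1 from each side. So sub: -6*x = 12.
Step 5. [-6*x = 12] LHS = -6·(…); ÷-6 both sides, so div: x = -2.

Answer: x ∈ {-2}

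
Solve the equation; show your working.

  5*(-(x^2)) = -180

Step 1. [5*(-(x^2)) = -180] leading coefficient 5: divide by 5. So div: -(x^2) = -36.
Step 2. [-(x^2) = -36] flip signs both sides. So neg: x^2 = 36.
Step 3. [x^2 = 36] 36 ≥ 0, LHS is (·)² — take ±√, so sqrt: x = 6 or -6.

Answer: x ∈ {-6, 6}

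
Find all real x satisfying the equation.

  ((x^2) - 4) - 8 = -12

Step 1. [((x^2) - 4) - 8 = -12] -8 is outermost — add 8 both sides ⇒ sub: (x^2) - 4 = -4.
Step 2. [(x^2) - 4 = -4] 4 comes off first (add 4), so sub: x^2 = 0.
Step 3. [x^2 = 0] LHS squared, RHS 0 ≥ 0: apply √ (±) ⇒ sqrt: x = 0.

Answer: x ∈ {0}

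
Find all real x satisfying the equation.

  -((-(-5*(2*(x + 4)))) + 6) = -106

Step 1. [-((-(-5*(2*(x + 4)))) + 6) = -106] flip signs both sides. So neg: (-(-5*(2*(x + 4)))) + 6 = 106.
Step 2. [(-(-5*(2*(x + 4)))) + 6 = 106] the outer +6 inverts by subtracting 6, so sub: -(-5*(2*(x + 4))) = 100.
Step 3. [-(-5*(2*(x + 4))) = 100] leading − — multiply by −1. So neg: -5*(2*(x + 4)) = -100.
Step 4. [-5*(2*(x + 4)) = -100] LHS = -5·(…); ÷-5 both sides ⇒ div: 2*(x + 4) = 20.
Step 5. [2*(x + 4) = 20] leading coefficient 2: divide by 2 ⇒ div: x + 4 = 10.
Step 6. [x + 4 = 10] 4 comes off first (subtract 4) ⇒ sub: x = 6.

Answer: x ∈ {6}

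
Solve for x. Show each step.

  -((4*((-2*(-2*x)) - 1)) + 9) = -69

Step 1. [-((4*((-2*(-2*x)) - 1)) + 9) = -69] LHS negated; negate both sides, so neg: (4*((-2*(-2*x)) - 1)) + 9 = 69.
Step 2. [(4*((-2*(-2*x)) - 1)) + 9 = 69] the outer +9 inverts by subtracting 9. So sub: 4*((-2*(-2*x)) - 1) = 60.
Step 3. [4*((-2*(-2*x)) - 1) = 60] divide by the outer 4 ⇒ div: (-2*(-2*x)) - 1 = 15.
Step 4. [(-2*(-2*x)) - 1 = 15] 1 comes off first (add 1), so sub: -2*(-2*x) = 16.
Step 5. [-2*(-2*x) = 16] leading coefficient -2: divide by -2, so div: -2*x = -8.
Step 6. [-2*x = -8] divide by the outer -2 ⇒ div: x = 4.

Answer: x ∈ {4}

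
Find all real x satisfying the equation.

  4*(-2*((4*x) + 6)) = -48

Step 1. [4*(-2*((4*x) + 6)) = -48] 4 out front; divide by 4, so div: -2*((4*x) + 6) = -12.
Step 2. [-2*((4*x) + 6) = -12] -2·(inner) — divide through by -2 ⇒ div: (4*x) + 6 = 6.
Step 3. [(4*x) + 6 = 6] 6 comes off first (subtract 6). So sub: 4*x = 0.
Step 4. [4*x = 0] 4 out front; divide by 4, so div: x = 0.

Answer: x ∈ {0}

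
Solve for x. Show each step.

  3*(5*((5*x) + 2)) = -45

Step 1. [3*(5*((5*x) + 2)) = -45] 3·(inner) — divide through by 3 ⇒ div: 5*((5*x) + 2) = -15.
Step 2. [5*((5*x) + 2) = -15] 5·(inner) — divide through by 5, so div: (5*x) + 2 = -3.
Step 3. [(5*x) + 2 = -3] the outer +2 inverts by subtracting 2 ⇒ sub: 5*x = -5.
Step 4. [5*x = -5] 5 out front; divide by 5. So div: x = -1.

Answer: x ∈ {-1}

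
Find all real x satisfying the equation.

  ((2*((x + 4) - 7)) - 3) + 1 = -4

Step 1. [((2*((x + 4) - 7)) - 3) + 1 = -4] peel the +1: subtract 1 from each side ⇒ sub: (2*((x + 4) - 7)) - 3 = -5.
Step 2. [(2*((x + 4) - 7)) - 3 = -5] 3 comes off first (add 3). So sub: 2*((x + 4) - 7) = -2.
Step 3. [2*((x + 4) - 7) = -2] LHS = 2·(…); ÷2 both sides ⇒ div: (x + 4) - 7 = -1.
Step 4. [(x + 4) - 7 = -1] peel the -7: add 7 from each side ⇒ sub: x + 4 = 6.
Step 5. [x + 4 = 6] 4 comes off first (subtract 4) ⇒ sub: x = 2.

Answer: x ∈ {2}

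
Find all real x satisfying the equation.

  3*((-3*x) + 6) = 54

Step 1. [3*((-3*x) + 6) = 54] divide by the outer 3, so div: (-3*x) + 6 = 18.
Step 2. [(-3*x) + 6 = 18] -3 | LHS and -3 | 18: pull -3 out, so factor: x - 2 = -6.
Step 3. [x - 2 = -6] add 2: x sits inside (… - 2). So sub: x = -4.

Answer: x ∈ {-4}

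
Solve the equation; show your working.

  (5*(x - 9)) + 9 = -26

Step 1. [(5*(x - 9)) + 9 = -26] +9 is outermost — subtract 9 both sides. So sub: 5*(x - 9) = -35.
Step 2. [5*(x - 9) = -35] LHS = 5·(…); ÷5 both sides ⇒ div: x - 9 = -7.
Step 3. [x - 9 = -7] the outer -9 inverts by adding 9 ⇒ sub: x = 2.

Answer: x ∈ {2}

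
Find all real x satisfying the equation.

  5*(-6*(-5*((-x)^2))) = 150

Step 1. [5*(-6*(-5*((-x)^2))) = 150] LHS = 5·(…); ÷5 both sides. So div: -6*(-5*((-x)^2)) = 30.
Step 2. [-6*(-5*((-x)^2)) = 30] LHS = -6·(…); ÷-6 both sides, so div: -5*((-x)^2) = -5.
Step 3. [-5*((-x)^2) = -5] -5·(inner) — divide through by -5. So div: (-x)^2 = 1.
Step 4. [(-x)^2 = 1] LHS squared, RHS 1 ≥ 0: apply √ (±) ⇒ sqrt: -x = 1 or -1.
Step 5. [-x = 1 or -1] flip signs both sides. So neg: x = -1 or 1.

Answer: x ∈ {-1, 1}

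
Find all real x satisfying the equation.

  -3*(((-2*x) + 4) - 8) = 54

Step 1. [-3*(((-2*x) + 4) - 8) = 54] -3·(inner) — divide through by -3 ⇒ div: ((-2*x) + 4) - 8 = -18.
Step 2. [((-2*x) + 4) - 8 = -18] the outer -8 inverts by adding 8. So sub: (-2*x) + 4 = -10.
Step 3. [(-2*x) + 4 = -10] common factor -2 (LHS and -10) — divide through, so factor: x - 2 = 5.
Step 4. [x - 2 = 5] peel the -2: add 2 from each side. So sub: x = 7.

Answer: x ∈ {7}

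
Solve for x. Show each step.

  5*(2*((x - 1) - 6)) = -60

Step 1. [5*(2*((x - 1) - 6)) = -60] LHS = 5·(…); ÷5 both sides ⇒ div: 2*((x - 1) - 6) = -12.
Step 2. [2*((x - 1) - 6) = -12] 2·(inner) — divide through by 2 ⇒ div: (x - 1) - 6 = -6.
Step 3. [(x - 1) - 6 = -6] peel the -6: add 6 from each side ⇒ sub: x - 1 = 0.
Step 4. [x - 1 = 0] the outer -1 inverts by adding 1 ⇒ sub: x = 1.

Answer: x ∈ {1}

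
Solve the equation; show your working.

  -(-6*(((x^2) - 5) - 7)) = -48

Step 1. [-(-6*(((x^2) - 5) - 7)) = -48] flip signs both sides ⇒ neg: -6*(((x^2) - 5) - 7) = 48.
Step 2. [-6*(((x^2) - 5) - 7) = 48] -6 out front; divide by -6, so div: ((x^2) - 5) - 7 = -8.
Step 3. [((x^2) - 5) - 7 = -8] 7 comes off first (add 7), so sub: (x^2) - 5 = -1.
Step 4. [(x^2) - 5 = -1] add 5: x sits inside (… - 5) ⇒ sub: x^2 = 4.
Step 5. [x^2 = 4] √ both sides: 4 ≥ 0 gives two branches, so sqrt: x = 2 or -2.

Answer: x ∈ {-2, 2}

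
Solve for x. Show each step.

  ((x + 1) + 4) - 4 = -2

Step 1. [((x + 1) + 4) - 4 = -2] add 4: x sits inside (… - 4) ⇒ sub: (x + 1) + 4 = 2.
Step 2. [(x + 1) + 4 = 2] peel the +4: subtract 4 from each side, so sub: x + 1 = -2.
Step 3. [x + 1 = -2] +1 is outermost — subtract 1 both sides. So sub: x = -3.

Answer: x ∈ {-3}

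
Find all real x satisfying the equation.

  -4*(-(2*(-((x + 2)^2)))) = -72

Step 1. [-4*(-(2*(-((x + 2)^2)))) = -72] -4 out front; divide by -4, so div: -(2*(-((x + 2)^2))) = 18.
Step 2. [-(2*(-((x + 2)^2))) = 18] LHS negated; negate both sides. So neg: 2*(-((x + 2)^2)) = -18.
Step 3. [2*(-((x + 2)^2)) = -18] 2 out front; divide by 2 ⇒ div: -((x + 2)^2) = -9.
Step 4. [-((x + 2)^2) = -9] flip signs both sides. So neg: (x + 2)^2 = 9.
Step 5. [(x + 2)^2 = 9] 9 ≥ 0, LHS is (·)² — take ±√ ⇒ sqrt: x + 2 = 3 or -3.
Step 6. [x + 2 = 3 or -3] the outer +2 inverts by subtracting 2. So sub: x = 1 or -5.

Answer: x ∈ {-5, 1}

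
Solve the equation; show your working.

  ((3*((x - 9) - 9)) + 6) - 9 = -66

Step 1. [((3*((x - 9) - 9)) + 6) - 9 = -66] the outer -9 inverts by adding 9, so sub: (3*((x - 9) - 9)) + 6 = -57.
Step 2. [(3*((x - 9) - 9)) + 6 = -57] +6 is outermost — subtract 6 both sides ⇒ sub: 3*((x - 9) - 9) = -63.
Step 3. [3*((x - 9) - 9) = -63] 3·(inner) — divide through by 3, so div: (x - 9) - 9 = -21.
Step 4. [(x - 9) - 9 = -21] peel the -9: add 9 from each side. So sub: x - 9 = -12.
Step 5. [x - 9 = -12] peel the -9: add 9 from each side. So sub: x = -3.

Answer: x ∈ {-3}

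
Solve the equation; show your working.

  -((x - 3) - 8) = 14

Step 1. [-((x - 3) - 8) = 14] leading − — multiply by −1, so neg: (x - 3) - 8 = -14.
Step 2. [(x - 3) - 8 = -14] -8 is outermost — add 8 both sides. So sub: x - 3 = -6.
Step 3. [x - 3 = -6] peel the -3: add 3 from each side, so sub: x = -3.

Answer: x ∈ {-3}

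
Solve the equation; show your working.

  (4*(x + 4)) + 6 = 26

Step 1. [(4*(x + 4)) + 6 = 26] subtract 6: x sits inside (… + 6) ⇒ sub: 4*(x + 4) = 20.
Step 2. [4*(x + 4) = 20] 4 out front; divide by 4, so div: x + 4 = 5.
Step 3. [x + 4 = 5] the outer +4 inverts by subtracting 4. So sub: x = 1.

Answer: x ∈ {1}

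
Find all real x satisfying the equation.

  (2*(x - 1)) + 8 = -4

Step 1. [(2*(x - 1)) + 8 = -4] peel the +8: subtract 8 from each side. So sub: 2*(x - 1) = -12.
Step 2. [2*(x - 1) = -12] leading coefficient 2: divide by 2 ⇒ div: x - 1 = -6.
Step 3. [x - 1 = -6] the outer -1 inverts by adding 1. So sub: x = -5.

Answer: x ∈ {-5}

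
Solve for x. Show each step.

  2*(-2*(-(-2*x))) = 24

Step 1. [2*(-2*(-(-2*x))) = 24] 2·(inner) — divide through by 2. So div: -2*(-(-2*x)) = 12.
Step 2. [-2*(-(-2*x)) = 12] LHS = -2·(…); ÷-2 both sides ⇒ div: -(-2*x) = -6.
Step 3. [-(-2*x) = -6] leading − — multiply by −1, so neg: -2*x = 6.
Step 4. [-2*x = 6] -2·(inner) — divide through by -2. So div: x = -3.

Answer: x ∈ {-3}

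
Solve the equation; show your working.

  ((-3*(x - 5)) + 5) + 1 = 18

Step 1. [((-3*(x - 5)) + 5) + 1 = 18] +1 is outermost — subtract 1 both sides, so sub: (-3*(x - 5)) + 5 = 17.
Step 2. [(-3*(x - 5)) + 5 = 17] +5 is outermost — subtract 5 both sides. So sub: -3*(x - 5) = 12.
Step 3. [-3*(x - 5) = 12] leading coefficient -3: divide by -3, so div: x - 5 = -4.
Step 4. [x - 5 = -4] peel the -5: add 5 from each side ⇒ sub: x = 1.

Answer: x ∈ {1}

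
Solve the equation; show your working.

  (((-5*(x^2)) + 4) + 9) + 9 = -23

Step 1. [(((-5*(x^2)) + 4) + 9) + 9 = -23] peel the +9: subtract 9 from each side ⇒ sub: ((-5*(x^2)) + 4) + 9 = -32.
Step 2. [((-5*(x^2)) + 4) + 9 = -32] +9 is outermost — subtract 9 both sides. So sub: (-5*(x^2)) + 4 = -41.
Step 3. [(-5*(x^2)) + 4 = -41] the outer +4 inverts by subtracting 4. So sub: -5*(x^2) = -45.
Step 4. [-5*(x^2) = -45] leading coefficient -5: divide by -5 ⇒ div: x^2 = 9.
Step 5. [x^2 = 9] LHS squared, RHS 9 ≥ 0: apply √ (±). So sqrt: x = 3 or -3.

Answer: x ∈ {-3, 3}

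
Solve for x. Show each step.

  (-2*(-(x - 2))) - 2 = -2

Step 1. [(-2*(-(x - 2))) - 2 = -2] common factor -2 (LHS and -2) — divide through. So factor: (-(x - 2)) + 1 = 1.
Step 2. [(-(x - 2)) + 1 = 1] subtract 1: x sits inside (… + 1), so sub: -(x - 2) = 0.
Step 3. [-(x - 2) = 0] flip signs both sides ⇒ neg: x - 2 = 0.
Step 4. [x - 2 = 0] 2 comes off first (add 2). So sub: x = 2.

Answer: x ∈ {2}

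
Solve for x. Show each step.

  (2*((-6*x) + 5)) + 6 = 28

Step 1. [(2*((-6*x) + 5)) + 6 = 28] common factor 2 (LHS and 28) — divide through, so factor: ((-6*x) + 5) + 3 = 14.
Step 2. [((-6*x) + 5) + 3 = 14] +3 is outermost — subtract 3 both sides. So sub: (-6*x) + 5 = 11.
Step 3. [(-6*x) + 5 = 11] the outer +5 inverts by subtracting 5, so sub: -6*x = 6.
Step 4. [-6*x = 6] leading coefficient -6: divide by -6, so div: x = -1.

Answer: x ∈ {-1}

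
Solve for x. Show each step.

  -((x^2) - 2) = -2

Step 1. [-((x^2) - 2) = -2] flip signs both sides, so neg: (x^2) - 2 = 2.
Step 2. [(x^2) - 2 = 2] 2 comes off first (add 2). So sub: x^2 = 4.
Step 3. [x^2 = 4] √ both sides: 4 ≥ 0 gives two branches. So sqrt: x = 2 or -2.

Answer: x ∈ {-2, 2}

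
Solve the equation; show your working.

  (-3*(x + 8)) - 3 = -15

Step 1. [(-3*(x + 8)) - 3 = -15] -3 divides every term; factor it out ⇒ factor: (x + 8) + 1 = 5.
Step 2. [(x + 8) + 1 = 5] +1 is outermost — subtract 1 both sides ⇒ sub: x + 8 = 4.
Step 3. [x + 8 = 4] subtract 8: x sits inside (… + 8), so sub: x = -4.

Answer: x ∈ {-4}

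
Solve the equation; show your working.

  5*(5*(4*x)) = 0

Step 1. [5*(5*(4*x)) = 0] leading coefficient 5: divide by 5. So div: 5*(4*x) = 0.
Step 2. [5*(4*x) = 0] LHS = 5·(…); ÷5 both sides ⇒ div: 4*x = 0.
Step 3. [4*x = 0] 4 out front; divide by 4, so div: x = 0.

Answer: x ∈ {0}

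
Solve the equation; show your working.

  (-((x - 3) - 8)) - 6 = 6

Step 1. [(-((x - 3) - 8)) - 6 = 6] 6 comes off first (add 6). So sub: -((x - 3) - 8) = 12.
Step 2. [-((x - 3) - 8) = 12] leading − — multiply by −1. So neg: (x - 3) - 8 = -12.
Step 3. [(x - 3) - 8 = -12] add 8: x sits inside (… - 8) ⇒ sub: x - 3 = -4.
Step 4. [x - 3 = -4] peel the -3: add 3 from each side ⇒ sub: x = -1.

Answer: x ∈ {-1}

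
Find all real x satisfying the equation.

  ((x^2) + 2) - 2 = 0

Step 1. [((x^2) + 2) - 2 = 0] peel the -2: add 2 from each side. So sub: (x^2) + 2 = 2.
Step 2. [(x^2) + 2 = 2] peel the +2: subtract 2 from each side ⇒ sub: x^2 = 0.
Step 3. [x^2 = 0] LHS squared, RHS 0 ≥ 0: apply √ (±). So sqrt: x = 0.

Answer: x ∈ {0}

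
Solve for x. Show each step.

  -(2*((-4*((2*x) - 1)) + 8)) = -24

Step 1. [-(2*((-4*((2*x) - 1)) + 8)) = -24] flip signs both sides. So neg: 2*((-4*((2*x) - 1)) + 8) = 24.
Step 2. [2*((-4*((2*x) - 1)) + 8) = 24] LHS = 2·(…); ÷2 both sides, so div: (-4*((2*x) - 1)) + 8 = 12.
Step 3. [(-4*((2*x) - 1)) + 8 = 12] the outer +8 inverts by subtracting 8, so sub: -4*((2*x) - 1) = 4.
Step 4. [-4*((2*x) - 1) = 4] leading coefficient -4: divide by -4. So div: (2*x) - 1 = -1.
Step 5. [(2*x) - 1 = -1] -1 is outermost — add 1 both sides. So sub: 2*x = 0.
Step 6. [2*x = 0] LHS = 2·(…); ÷2 both sides ⇒ div: x = 0.

Answer: x ∈ {0}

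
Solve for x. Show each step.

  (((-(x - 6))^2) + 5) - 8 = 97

Step 1. [(((-(x - 6))^2) + 5) - 8 = 97] the outer -8 inverts by adding 8. So sub: ((-(x - 6))^2) + 5 = 105.
Step 2. [((-(x - 6))^2) + 5 = 105] peel the +5: subtract 5 from each side ⇒ sub: (-(x - 6))^2 = 100.
Step 3. [(-(x - 6))^2 = 100] LHS squared, RHS 100 ≥ 0: apply √ (±), so sqrt: -(x - 6) = 10 or -10.
Step 4. [-(x - 6) = 10 or -10] LHS negated; negate both sides, so neg: x - 6 = -10 or 10.
Step 5. [x - 6 = -10 or 10] 6 comes off first (add 6) ⇒ sub: x = -4 or 16.

Answer: x ∈ {-4, 16}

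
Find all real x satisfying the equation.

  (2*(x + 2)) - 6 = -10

Step 1. [(2*(x + 2)) - 6 = -10] 6 comes off first (add 6), so sub: 2*(x + 2) = -4.
Step 2. [2*(x + 2) = -4] leading coefficient 2: divide by 2, so div: x + 2 = -2.
Step 3. [x + 2 = -2] 2 comes off first (subtract 2), so sub: x = -4.

Answer: x ∈ {-4}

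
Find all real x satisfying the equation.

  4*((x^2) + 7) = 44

Step 1. [4*((x^2) + 7) = 44] 4·(inner) — divide through by 4 ⇒ div: (x^2) + 7 = 11.
Step 2. [(x^2) + 7 = 11] 7 comes off first (subtract 7). So sub: x^2 = 4.
Step 3. [x^2 = 4] √ both sides: 4 ≥ 0 gives two branches ⇒ sqrt: x = 2 or -2.

Answer: x ∈ {-2, 2}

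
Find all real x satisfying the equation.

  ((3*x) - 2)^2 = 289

Step 1. [((3*x) - 2)^2 = 289] LHS squared, RHS 289 ≥ 0: apply √ (±), so sqrt: (3*x) - 2 = 17 or -17.
Step 2. [(3*x) - 2 = 17 or -17] add 2: x sits inside (… - 2) ⇒ sub: 3*x = 19 or -15.
Step 3. [3*x = 19 or -15] 3·(inner) — divide through by 3 ⇒ div: x = 19/3 or -5.

Answer: x ∈ {-5, 19/3}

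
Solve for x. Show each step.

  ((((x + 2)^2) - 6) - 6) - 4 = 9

Step 1. [((((x + 2)^2) - 6) - 6) - 4 = 9] add 4: x sits inside (… - 4). So sub: (((x + 2)^2) - 6) - 6 = 13.
Step 2. [(((x + 2)^2) - 6) - 6 = 13] the outer -6 inverts by adding 6 ⇒ sub: ((x + 2)^2) - 6 = 19.
Step 3. [((x + 2)^2) - 6 = 19] the outer -6 inverts by adding 6, so sub: (x + 2)^2 = 25.
Step 4. [(x + 2)^2 = 25] √ both sides: 25 ≥ 0 gives two branches ⇒ sqrt: x + 2 = 5 or -5.
Step 5. [x + 2 = 5 or -5] 2 comes off first (subtract 2). So sub: x = 3 or -7.

Answer: x ∈ {-7, 3}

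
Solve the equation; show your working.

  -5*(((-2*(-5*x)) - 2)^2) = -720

Step 1. [-5*(((-2*(-5*x)) - 2)^2) = -720] divide by the outer -5. So div: ((-2*(-5*x)) - 2)^2 = 144.
Step 2. [((-2*(-5*x)) - 2)^2 = 144] 144 ≥ 0, LHS is (·)² — take ±√. So sqrt: (-2*(-5*x)) - 2 = 12 or -12.
Step 3. [(-2*(-5*x)) - 2 = 12 or -12] -2 | LHS and -2 | 12 or -12: pull -2 out, so factor: (-5*x) + 1 = -6 or 6.
Step 4. [(-5*x) + 1 = -6 or 6] 1 comes off first (subtract 1). So sub: -5*x = -7 or 5.
Step 5. [-5*x = -7 or 5] divide by the outer -5, so div: x = 7/5 or -1.

Answer: x ∈ {-1, 7/5}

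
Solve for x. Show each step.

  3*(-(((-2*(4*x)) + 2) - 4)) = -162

Step 1. [3*(-(((-2*(4*x)) + 2) - 4)) = -162] leading coefficient 3: divide by 3 ⇒ div: -(((-2*(4*x)) + 2) - 4) = -54.
Step 2. [-(((-2*(4*x)) + 2) - 4) = -54] LHS negated; negate both sides, so neg: ((-2*(4*x)) + 2) - 4 = 54.
Step 3. [((-2*(4*x)) + 2) - 4 = 54] the outer -4 inverts by adding 4, so sub: (-2*(4*x)) + 2 = 58.
Step 4. [(-2*(4*x)) + 2 = 58] -2 divides every term; factor it out, so factor: (4*x) - 1 = -29.
Step 5. [(4*x) - 1 = -29] peel the -1: add 1 from each side. So sub: 4*x = -28.
Step 6. [4*x = -28] LHS = 4·(…); ÷4 both sides. So div: x = -7.

Answer: x ∈ {-7}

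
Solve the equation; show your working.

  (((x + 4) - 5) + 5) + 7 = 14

Step 1. [(((x + 4) - 5) + 5) + 7 = 14] 7 comes off first (subtract 7), so sub: ((x + 4) - 5) + 5 = 7.
Step 2. [((x + 4) - 5) + 5 = 7] +5 is outermost — subtract 5 both sides. So sub: (x + 4) - 5 = 2.
Step 3. [(x + 4) - 5 = 2] the outer -5 inverts by adding 5. So sub: x + 4 = 7.
Step 4. [x + 4 = 7] subtract 4: x sits inside (… + 4) ⇒ sub: x = 3.

Answer: x ∈ {3}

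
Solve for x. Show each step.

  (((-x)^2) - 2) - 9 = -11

Step 1. [(((-x)^2) - 2) - 9 = -11] -9 is outermost — add 9 both sides ⇒ sub: ((-x)^2) - 2 = -2.
Step 2. [((-x)^2) - 2 = -2] peel the -2: add 2 from each side, so sub: (-x)^2 = 0.
Step 3. [(-x)^2 = 0] LHS squared, RHS 0 ≥ 0: apply √ (±). So sqrt: -x = 0.
Step 4. [-x = 0] leading − — multiply by −1, so neg: x = 0.

Answer: x ∈ {0}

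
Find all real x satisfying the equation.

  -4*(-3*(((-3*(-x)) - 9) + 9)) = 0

Step 1. [-4*(-3*(((-3*(-x)) - 9) + 9)) = 0] -4 out front; divide by -4. So div: -3*(((-3*(-x)) - 9) + 9) = 0.
Step 2. [-3*(((-3*(-x)) - 9) + 9) = 0] divide by the outer -3 ⇒ div: ((-3*(-x)) - 9) + 9 = 0.
Step 3. [((-3*(-x)) - 9) + 9 = 0] the outer +9 inverts by subtracting 9 ⇒ sub: (-3*(-x)) - 9 = -9.
Step 4. [(-3*(-x)) - 9 = -9] -9 is outermost — add 9 both sides ⇒ sub: -3*(-x) = 0.
Step 5. [-3*(-x) = 0] -3·(inner) — divide through by -3. So div: -x = 0.
Step 6. [-x = 0] leading − — multiply by −1. So neg: x = 0.

Answer: x ∈ {0}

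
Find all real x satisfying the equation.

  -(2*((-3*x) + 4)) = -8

Step 1. [-(2*((-3*x) + 4)) = -8] flip signs both sides ⇒ neg: 2*((-3*x) + 4) = 8.
Step 2. [2*((-3*x) + 4) = 8] LHS = 2·(…); ÷2 both sides, so div: (-3*x) + 4 = 4.
Step 3. [(-3*x) + 4 = 4] subtract 4: x sits inside (… + 4), so sub: -3*x = 0.
Step 4. [-3*x = 0] divide by the outer -3 ⇒ div: x = 0.

Answer: x ∈ {0}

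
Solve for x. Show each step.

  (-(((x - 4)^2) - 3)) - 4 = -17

Step 1. [(-(((x - 4)^2) - 3)) - 4 = -17] the outer -4 inverts by adding 4. So sub: -(((x - 4)^2) - 3) = -13.
Step 2. [-(((x - 4)^2) - 3) = -13] leading − — multiply by −1, so neg: ((x - 4)^2) - 3 = 13.
Step 3. [((x - 4)^2) - 3 = 13] the outer -3 inverts by adding 3 ⇒ sub: (x - 4)^2 = 16.
Step 4. [(x - 4)^2 = 16] √ both sides: 16 ≥ 0 gives two branches. So sqrt: x - 4 = 4 or -4.
Step 5. [x - 4 = 4 or -4] the outer -4 inverts by adding 4 ⇒ sub: x = 8 or 0.

Answer: x ∈ {0, 8}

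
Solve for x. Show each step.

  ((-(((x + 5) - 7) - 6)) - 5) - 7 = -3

Step 1. [((-(((x + 5) - 7) - 6)) - 5) - 7 = -3] the outer -7 inverts by adding 7. So sub: (-(((x + 5) - 7) - 6)) - 5 = 4.
Step 2. [(-(((x + 5) - 7) - 6)) - 5 = 4] the outer -5 inverts by adding 5. So sub: -(((x + 5) - 7) - 6) = 9.
Step 3. [-(((x + 5) - 7) - 6) = 9] leading − — multiply by −1 ⇒ neg: ((x + 5) - 7) - 6 = -9.
Step 4. [((x + 5) - 7) - 6 = -9] add 6: x sits inside (… - 6). So sub: (x + 5) - 7 = -3.
Step 5. [(x + 5) - 7 = -3] 7 comes off first (add 7). So sub: x + 5 = 4.
Step 6. [x + 5 = 4] the outer +5 inverts by subtracting 5, so sub: x = -1.

Answer: x ∈ {-1}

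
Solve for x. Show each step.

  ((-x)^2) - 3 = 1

Step 1. [((-x)^2) - 3 = 1] -3 is outermost — add 3 both sides. So sub: (-x)^2 = 4.
Step 2. [(-x)^2 = 4] √ both sides: 4 ≥ 0 gives two branches ⇒ sqrt: -x = 2 or -2.
Step 3. [-x = 2 or -2] LHS negated; negate both sides. So neg: x = -2 or 2.

Answer: x ∈ {-2, 2}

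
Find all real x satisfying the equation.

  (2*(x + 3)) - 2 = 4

Step 1. [(2*(x + 3)) - 2 = 4] common factor 2 (LHS and 4) — divide through. So factor: (x + 3) - 1 = 2.
Step 2. [(x + 3) - 1 = 2] -1 is outermost — add 1 both sides. So sub: x + 3 = 3.
Step 3. [x + 3 = 3] subtract 3: x sits inside (… + 3) ⇒ sub: x = 0.

Answer: x ∈ {0}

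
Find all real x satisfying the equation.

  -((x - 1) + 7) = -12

Step 1. [-((x - 1) + 7) = -12] LHS negated; negate both sides ⇒ neg: (x - 1) + 7 = 12.
Step 2. [(x - 1) + 7 = 12] subtract 7: x sits inside (… + 7), so sub: x - 1 = 5.
Step 3. [x - 1 = 5] peel the -1: add 1 from each side ⇒ sub: x = 6.

Answer: x ∈ {6}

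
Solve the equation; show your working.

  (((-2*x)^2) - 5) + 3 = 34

Step 1. [(((-2*x)^2) - 5) + 3 = 34] +3 is outermost — subtract 3 both sides ⇒ sub: ((-2*x)^2) - 5 = 31.
Step 2. [((-2*x)^2) - 5 = 31] -5 is outermost — add 5 both sides, so sub: (-2*x)^2 = 36.
Step 3. [(-2*x)^2 = 36] √ both sides: 36 ≥ 0 gives two branches ⇒ sqrt: -2*x = 6 or -6.
Step 4. [-2*x = 6 or -6] leading coefficient -2: divide by -2. So div: x = -3 or 3.

Answer: x ∈ {-3, 3}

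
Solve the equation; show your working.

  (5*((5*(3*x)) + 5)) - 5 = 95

Step 1. [(5*((5*(3*x)) + 5)) - 5 = 95] 5 divides every term; factor it out, so factor: ((5*(3*x)) + 5) - 1 = 19.
Step 2. [((5*(3*x)) + 5) - 1 = 19] -1 is outermost — add 1 both sides, so sub: (5*(3*x)) + 5 = 20.
Step 3. [(5*(3*x)) + 5 = 20] 5 | LHS and 5 | 20: pull 5 out. So factor: (3*x) + 1 = 4.
Step 4. [(3*x) + 1 = 4] the outer +1 inverts by subtracting 1 ⇒ sub: 3*x = 3.
Step 5. [3*x = 3] leading coefficient 3: divide by 3 ⇒ div: x = 1.

Answer: x ∈ {1}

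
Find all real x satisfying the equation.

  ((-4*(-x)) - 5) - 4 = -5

Step 1. [((-4*(-x)) - 5) - 4 = -5] 4 comes off first (add 4) ⇒ sub: (-4*(-x)) - 5 = -1.
Step 2. [(-4*(-x)) - 5 = -1] the outer -5 inverts by adding 5 ⇒ sub: -4*(-x) = 4.
Step 3. [-4*(-x) = 4] LHS = -4·(…); ÷-4 both sides. So div: -x = -1.
Step 4. [-x = -1] flip signs both sides ⇒ neg: x = 1.

Answer: x ∈ {1}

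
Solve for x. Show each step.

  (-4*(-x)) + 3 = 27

Step 1. [(-4*(-x)) + 3 = 27] +3 is outermost — subtract 3 both sides ⇒ sub: -4*(-x) = 24.
Step 2. [-4*(-x) = 24] leading coefficient -4: divide by -4 ⇒ div: -x = -6.
Step 3. [-x = -6] LHS negated; negate both sides. So neg: x = 6.

Answer: x ∈ {6}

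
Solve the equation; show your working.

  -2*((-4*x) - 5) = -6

Step 1. [-2*((-4*x) - 5) = -6] LHS = -2·(…); ÷-2 both sides ⇒ div: (-4*x) - 5 = 3.
Step 2. [(-4*x) - 5 = 3] add 5: x sits inside (… - 5) ⇒ sub: -4*x = 8.
Step 3. [-4*x = 8] -4 out front; divide by -4 ⇒ div: x = -2.

Answer: x ∈ {-2}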